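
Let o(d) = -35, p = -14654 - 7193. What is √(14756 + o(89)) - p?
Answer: 21847 + √14721 ≈ 21968.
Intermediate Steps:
p = -21847
√(14756 + o(89)) - p = √(14756 - 35) - 1*(-21847) = √14721 + 21847 = 21847 + √14721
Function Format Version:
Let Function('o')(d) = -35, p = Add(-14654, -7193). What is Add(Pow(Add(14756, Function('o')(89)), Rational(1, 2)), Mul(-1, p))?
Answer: Add(21847, Pow(14721, Rational(1, 2))) ≈ 21968.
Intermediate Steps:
p = -21847
Add(Pow(Add(14756, Function('o')(89)), Rational(1, 2)), Mul(-1, p)) = Add(Pow(Add(14756, -35), Rational(1, 2)), Mul(-1, -21847)) = Add(Pow(14721, Rational(1, 2)), 21847) = Add(21847, Pow(14721, Rational(1, 2)))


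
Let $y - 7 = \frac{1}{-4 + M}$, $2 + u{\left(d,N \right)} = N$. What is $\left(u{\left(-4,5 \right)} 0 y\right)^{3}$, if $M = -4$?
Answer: $0$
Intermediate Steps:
$u{\left(d,N \right)} = -2 + N$
$y = \frac{55}{8}$ ($y = 7 + \frac{1}{-4 - 4} = 7 + \frac{1}{-8} = 7 - \frac{1}{8} = \frac{55}{8} \approx 6.875$)
$\left(u{\left(-4,5 \right)} 0 y\right)^{3} = \left(\left(-2 + 5\right) 0 \cdot \frac{55}{8}\right)^{3} = \left(3 \cdot 0 \cdot \frac{55}{8}\right)^{3} = \left(0 \cdot \frac{55}{8}\right)^{3} = 0^{3} = 0$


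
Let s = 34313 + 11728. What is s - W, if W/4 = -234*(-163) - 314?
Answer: -105271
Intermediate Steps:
W = 151312 (W = 4*(-234*(-163) - 314) = 4*(38142 - 314) = 4*37828 = 151312)
s = 46041
s - W = 46041 - 1*151312 = 46041 - 151312 = -105271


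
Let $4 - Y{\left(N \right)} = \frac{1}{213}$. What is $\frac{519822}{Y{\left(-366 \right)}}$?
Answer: $\frac{110722086}{851} \approx 1.3011 \cdot 10^{5}$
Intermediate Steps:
$Y{\left(N \right)} = \frac{851}{213}$ ($Y{\left(N \right)} = 4 - \frac{1}{213} = \frac{851}{213}$)
$\frac{519822}{Y{\left(-366 \right)}} = \frac{519822}{\frac{851}{213}} = 519822 \cdot \frac{213}{851} = \frac{110722086}{851}$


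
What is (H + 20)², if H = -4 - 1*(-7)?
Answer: 529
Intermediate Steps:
H = 3 (H = -4 + 7 = 3)
(H + 20)² = (3 + 20)² = 23² = 529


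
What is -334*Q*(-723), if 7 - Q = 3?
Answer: 965928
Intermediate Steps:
Q = 4 (Q = 7 - 1*3 = 7 - 3 = 4)
-334*Q*(-723) = -334*4*(-723) = -1336*(-723) = 965928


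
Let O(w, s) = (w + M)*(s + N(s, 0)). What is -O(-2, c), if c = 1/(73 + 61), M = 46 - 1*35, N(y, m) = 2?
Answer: -2421/134 ≈ -18.067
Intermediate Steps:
M = 11 (M = 46 - 35 = 11)
c = 1/134 ≈ 0.0074627
O(w, s) = (2 + s)*(11 + w) (O(w, s) = (w + 11)*(s + 2) = (11 + w)*(2 + s) = (2 + s)*(11 + w))
-O(-2, c) = -(22 + 2*(-2) + 11*(1/134) + (1/134)*(-2)) = -(22 - 4 + 11/134 - 1/67) = -1*2421/134 = -2421/134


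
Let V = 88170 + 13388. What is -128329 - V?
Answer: -229887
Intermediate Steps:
V = 101558
-128329 - V = -128329 - 1*101558 = -128329 - 101558 = -229887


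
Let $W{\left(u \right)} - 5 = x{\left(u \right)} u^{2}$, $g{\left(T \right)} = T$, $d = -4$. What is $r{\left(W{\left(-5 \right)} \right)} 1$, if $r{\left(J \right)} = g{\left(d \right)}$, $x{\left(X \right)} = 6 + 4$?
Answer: $-4$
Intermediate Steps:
$x{\left(X \right)} = 10$
$W{\left(u \right)} = 5 + 10 u^{2}$
$r{\left(J \right)} = -4$
$r{\left(W{\left(-5 \right)} \right)} 1 = \left(-4\right) 1 = -4$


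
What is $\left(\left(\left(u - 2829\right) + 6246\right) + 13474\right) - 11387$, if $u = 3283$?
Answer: $8787$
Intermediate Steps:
$\left(\left(\left(u - 2829\right) + 6246\right) + 13474\right) - 11387 = \left(\left(\left(3283 - 2829\right) + 6246\right) + 13474\right) - 11387 = \left(\left(454 + 6246\right) + 13474\right) - 11387 = \left(6700 + 13474\right) - 11387 = 20174 - 11387 = 8787$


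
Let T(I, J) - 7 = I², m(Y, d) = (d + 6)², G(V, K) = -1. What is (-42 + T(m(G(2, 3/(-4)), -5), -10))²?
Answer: 1156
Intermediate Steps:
m(Y, d) = (6 + d)²
T(I, J) = 7 + I²
(-42 + T(m(G(2, 3/(-4)), -5), -10))² = (-42 + (7 + ((6 - 5)²)²))² = (-42 + (7 + (1²)²))² = (-42 + (7 + 1²))² = (-42 + (7 + 1))² = (-42 + 8)² = (-34)² = 1156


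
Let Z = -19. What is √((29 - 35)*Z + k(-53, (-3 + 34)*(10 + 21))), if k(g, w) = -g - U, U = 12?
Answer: √155 ≈ 12.450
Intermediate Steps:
k(g, w) = -12 - g (k(g, w) = -g - 1*12 = -g - 12 = -12 - g)
√((29 - 35)*Z + k(-53, (-3 + 34)*(10 + 21))) = √((29 - 35)*(-19) + (-12 - 1*(-53))) = √(-6*(-19) + (-12 + 53)) = √(114 + 41) = √155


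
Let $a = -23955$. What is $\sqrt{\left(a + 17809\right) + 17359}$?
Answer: $\sqrt{11213} \approx 105.89$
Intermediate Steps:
$\sqrt{\left(a + 17809\right) + 17359} = \sqrt{\left(-23955 + 17809\right) + 17359} = \sqrt{-6146 + 17359} = \sqrt{11213}$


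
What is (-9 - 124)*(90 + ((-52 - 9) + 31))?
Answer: -7980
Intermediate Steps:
(-9 - 124)*(90 + ((-52 - 9) + 31)) = -133*(90 + (-61 + 31)) = -133*(90 - 30) = -133*60 = -7980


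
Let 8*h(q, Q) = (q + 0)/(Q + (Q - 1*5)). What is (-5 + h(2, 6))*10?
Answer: -695/14 ≈ -49.643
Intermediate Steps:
h(q, Q) = q/(8*(-5 + 2*Q)) (h(q, Q) = ((q + 0)/(Q + (Q - 1*5)))/8 = (q/(Q + (Q - 5)))/8 = (q/(Q + (-5 + Q)))/8 = (q/(-5 + 2*Q))/8 = q/(8*(-5 + 2*Q)))
(-5 + h(2, 6))*10 = (-5 + (⅛)*2/(-5 + 2*6))*10 = (-5 + (⅛)*2/(-5 + 12))*10 = (-5 + (⅛)*2/7)*10 = (-5 + (⅛)*2*(⅐))*10 = (-5 + 1/28)*10 = -139/28*10 = -695/14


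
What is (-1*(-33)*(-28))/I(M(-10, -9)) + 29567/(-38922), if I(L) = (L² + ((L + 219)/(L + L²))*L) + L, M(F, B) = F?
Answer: -341445119/23392122 ≈ -14.597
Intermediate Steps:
I(L) = L + L² + L*(219 + L)/(L + L²) (I(L) = (L² + ((219 + L)/(L + L²))*L) + L = (L² + L*(219 + L)/(L + L²)) + L = L + L² + L*(219 + L)/(L + L²))
(-1*(-33)*(-28))/I(M(-10, -9)) + 29567/(-38922) = (-1*(-33)*(-28))/(((219 + (-10)³ + 2*(-10) + 2*(-10)²)/(1 - 10))) + 29567/(-38922) = (33*(-28))/(((219 - 1000 - 20 + 2*100)/(-9))) + 29567*(-1/38922) = -924*(-9/(219 - 1000 - 20 + 200)) - 29567/38922 = -924/((-⅑*(-601))) - 29567/38922 = -924/601/9 - 29567/38922 = -924*9/601 - 29567/38922 = -8316/601 - 29567/38922 = -341445119/23392122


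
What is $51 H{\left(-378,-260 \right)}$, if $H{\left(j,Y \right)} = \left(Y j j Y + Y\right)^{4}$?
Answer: $443906303214081200621853630509779400160000$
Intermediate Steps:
$H{\left(j,Y \right)} = \left(Y + Y^{2} j^{2}\right)^{4}$ ($H{\left(j,Y \right)} = \left(Y j^{2} Y + Y\right)^{4} = \left(Y^{2} j^{2} + Y\right)^{4} = \left(Y + Y^{2} j^{2}\right)^{4}$)
$51 H{\left(-378,-260 \right)} = 51 \left(-260\right)^{4} \left(1 - 260 \left(-378\right)^{2}\right)^{4} = 51 \cdot 4569760000 \left(1 - 37149840\right)^{4} = 51 \cdot 4569760000 \left(-37149839\right)^{4} = 51 \cdot 4569760000 \cdot 1904705096342130811786115298241 = 51 \cdot 8704045161060415698467718245289792160000 = 443906303214081200621853630509779400160000$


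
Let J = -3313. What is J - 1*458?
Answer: -3771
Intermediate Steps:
J - 1*458 = -3313 - 1*458 = -3313 - 458 = -3771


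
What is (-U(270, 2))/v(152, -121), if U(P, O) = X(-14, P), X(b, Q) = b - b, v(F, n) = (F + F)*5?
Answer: 0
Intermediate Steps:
v(F, n) = 10*F (v(F, n) = (2*F)*5 = 10*F)
X(b, Q) = 0
U(P, O) = 0
(-U(270, 2))/v(152, -121) = (-1*0)/((10*152)) = 0/1520 = 0*(1/1520) = 0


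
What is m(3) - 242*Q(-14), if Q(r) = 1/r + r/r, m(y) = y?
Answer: -1552/7 ≈ -221.71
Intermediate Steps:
Q(r) = 1 + 1/r (Q(r) = 1/r + 1 = 1 + 1/r)
m(3) - 242*Q(-14) = 3 - 242*(1 - 14)/(-14) = 3 - (-121)*(-13)/7 = 3 - 242*13/14 = 3 - 1573/7 = -1552/7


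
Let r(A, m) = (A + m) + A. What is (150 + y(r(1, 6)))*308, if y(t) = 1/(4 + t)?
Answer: 138677/3 ≈ 46226.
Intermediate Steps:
r(A, m) = m + 2*A
(150 + y(r(1, 6)))*308 = (150 + 1/(4 + (6 + 2*1)))*308 = (150 + 1/(4 + (6 + 2)))*308 = (150 + 1/(4 + 8))*308 = (150 + 1/12)*308 = (1801/12)*308 = 138677/3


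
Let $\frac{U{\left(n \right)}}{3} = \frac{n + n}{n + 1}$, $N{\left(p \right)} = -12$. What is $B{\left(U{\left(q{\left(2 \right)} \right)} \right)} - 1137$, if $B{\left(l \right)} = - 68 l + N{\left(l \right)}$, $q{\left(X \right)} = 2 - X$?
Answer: $-1149$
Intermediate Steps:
$U{\left(n \right)} = \frac{6 n}{1 + n}$ ($U{\left(n \right)} = 3 \frac{n + n}{n + 1} = 3 \frac{2 n}{1 + n} = \frac{6 n}{1 + n}$)
$B{\left(l \right)} = -12 - 68 l$ ($B{\left(l \right)} = - 68 l - 12 = -12 - 68 l$)
$B{\left(U{\left(q{\left(2 \right)} \right)} \right)} - 1137 = \left(-12 - 68 \frac{6 \left(2 - 2\right)}{1 + \left(2 - 2\right)}\right) - 1137 = \left(-12 - 68 \cdot 6 \cdot 0 \frac{1}{1 + 0}\right) - 1137 = \left(-12 - 68 \cdot 6 \cdot 0 \cdot 1^{-1}\right) - 1137 = \left(-12 - 68 \cdot 6 \cdot 0 \cdot 1\right) - 1137 = \left(-12 - 0\right) - 1137 = \left(-12 + 0\right) - 1137 = -12 - 1137 = -1149$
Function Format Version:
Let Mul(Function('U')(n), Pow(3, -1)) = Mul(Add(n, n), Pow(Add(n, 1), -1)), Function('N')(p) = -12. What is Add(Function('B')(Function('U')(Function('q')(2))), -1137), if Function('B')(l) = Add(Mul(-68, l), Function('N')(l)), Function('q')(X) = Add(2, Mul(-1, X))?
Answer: -1149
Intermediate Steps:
Function('U')(n) = Mul(6, n, Pow(Add(1, n), -1)) (Function('U')(n) = Mul(3, Mul(Add(n, n), Pow(Add(n, 1), -1))) = Mul(3, Mul(Mul(2, n), Pow(Add(1, n), -1))) = Mul(3, Mul(2, n, Pow(Add(1, n), -1))) = Mul(6, n, Pow(Add(1, n), -1)))
Function('B')(l) = Add(-12, Mul(-68, l)) (Function('B')(l) = Add(Mul(-68, l), -12) = Add(-12, Mul(-68, l)))
Add(Function('B')(Function('U')(Function('q')(2))), -1137) = Add(Add(-12, Mul(-68, Mul(6, Add(2, Mul(-1, 2)), Pow(Add(1, Add(2, Mul(-1, 2))), -1)))), -1137) = Add(Add(-12, Mul(-68, Mul(6, Add(2, -2), Pow(Add(1, Add(2, -2)), -1)))), -1137) = Add(Add(-12, Mul(-68, Mul(6, 0, Pow(Add(1, 0), -1)))), -1137) = Add(Add(-12, Mul(-68, Mul(6, 0, Pow(1, -1)))), -1137) = Add(Add(-12, Mul(-68, Mul(6, 0, 1))), -1137) = Add(Add(-12, Mul(-68, 0)), -1137) = Add(Add(-12, 0), -1137) = Add(-12, -1137) = -1149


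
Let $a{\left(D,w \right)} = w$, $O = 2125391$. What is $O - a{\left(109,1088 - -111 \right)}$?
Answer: $2124192$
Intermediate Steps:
$O - a{\left(109,1088 - -111 \right)} = 2125391 - \left(1088 - -111\right) = 2125391 - \left(1088 + 111\right) = 2125391 - 1199 = 2124192$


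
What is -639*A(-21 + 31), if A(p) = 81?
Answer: -51759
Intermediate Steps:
-639*A(-21 + 31) = -639*81 = -51759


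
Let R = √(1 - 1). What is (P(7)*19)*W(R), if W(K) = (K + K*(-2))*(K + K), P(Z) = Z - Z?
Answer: 0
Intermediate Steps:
P(Z) = 0
R = 0 (R = √0 = 0)
W(K) = -2*K² (W(K) = (K - 2*K)*(2*K) = (-K)*(2*K) = -2*K²)
(P(7)*19)*W(R) = (0*19)*(-2*0²) = 0*(-2*0) = 0*0 = 0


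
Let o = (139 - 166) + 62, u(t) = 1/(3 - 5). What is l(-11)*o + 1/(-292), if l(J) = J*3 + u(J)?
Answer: -342371/292 ≈ -1172.5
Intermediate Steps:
u(t) = -½ (u(t) = 1/(-2) = -½)
l(J) = -½ + 3*J (l(J) = J*3 - ½ = 3*J - ½ = -½ + 3*J)
o = 35 (o = -27 + 62 = 35)
l(-11)*o + 1/(-292) = (-½ + 3*(-11))*35 + 1/(-292) = (-½ - 33)*35 - 1/292 = -67/2*35 - 1/292 = -2345/2 - 1/292 = -342371/292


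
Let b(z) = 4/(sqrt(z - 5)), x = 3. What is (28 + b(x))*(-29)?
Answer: -812 + 58*I*sqrt(2) ≈ -812.0 + 82.024*I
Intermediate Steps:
b(z) = 4/sqrt(-5 + z) (b(z) = 4/(sqrt(-5 + z)) = 4/sqrt(-5 + z))
(28 + b(x))*(-29) = (28 + 4/sqrt(-5 + 3))*(-29) = (28 + 4/sqrt(-2))*(-29) = (28 + 4*(-I*sqrt(2)/2))*(-29) = (28 - 2*I*sqrt(2))*(-29) = -812 + 58*I*sqrt(2)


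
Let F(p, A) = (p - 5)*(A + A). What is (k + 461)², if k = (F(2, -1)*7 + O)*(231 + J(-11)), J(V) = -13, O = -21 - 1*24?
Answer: 37249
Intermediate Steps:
O = -45 (O = -21 - 24 = -45)
F(p, A) = 2*A*(-5 + p) (F(p, A) = (-5 + p)*(2*A) = 2*A*(-5 + p))
k = -654 (k = ((2*(-1)*(-5 + 2))*7 - 45)*(231 - 13) = ((2*(-1)*(-3))*7 - 45)*218 = (6*7 - 45)*218 = (42 - 45)*218 = -3*218 = -654)
(k + 461)² = (-654 + 461)² = (-193)² = 37249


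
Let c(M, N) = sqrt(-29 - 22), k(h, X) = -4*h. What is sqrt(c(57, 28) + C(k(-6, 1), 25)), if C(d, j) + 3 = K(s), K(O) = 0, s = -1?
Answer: sqrt(-3 + I*sqrt(51)) ≈ 1.5404 + 2.318*I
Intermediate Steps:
C(d, j) = -3 (C(d, j) = -3 + 0 = -3)
c(M, N) = I*sqrt(51) (c(M, N) = sqrt(-51) = I*sqrt(51))
sqrt(c(57, 28) + C(k(-6, 1), 25)) = sqrt(I*sqrt(51) - 3) = sqrt(-3 + I*sqrt(51))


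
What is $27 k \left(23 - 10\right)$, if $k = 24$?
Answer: $8424$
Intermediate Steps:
$27 k \left(23 - 10\right) = 27 \cdot 24 \left(23 - 10\right) = 648 \cdot 13 = 8424$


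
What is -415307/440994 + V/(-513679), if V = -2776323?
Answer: 1011007300609/226529356926 ≈ 4.4630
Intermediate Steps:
-415307/440994 + V/(-513679) = -415307/440994 - 2776323/(-513679) = -415307*1/440994 - 2776323*(-1/513679) = -415307/440994 + 2776323/513679 = 1011007300609/226529356926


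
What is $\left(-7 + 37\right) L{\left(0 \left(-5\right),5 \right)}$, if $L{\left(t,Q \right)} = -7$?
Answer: $-210$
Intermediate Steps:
$\left(-7 + 37\right) L{\left(0 \left(-5\right),5 \right)} = \left(-7 + 37\right) \left(-7\right) = 30 \left(-7\right) = -210$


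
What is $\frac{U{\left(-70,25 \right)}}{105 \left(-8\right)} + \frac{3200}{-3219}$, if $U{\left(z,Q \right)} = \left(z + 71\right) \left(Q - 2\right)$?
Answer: $- \frac{306893}{300440} \approx -1.0215$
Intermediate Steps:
$U{\left(z,Q \right)} = \left(-2 + Q\right) \left(71 + z\right)$ ($U{\left(z,Q \right)} = \left(71 + z\right) \left(-2 + Q\right) = \left(-2 + Q\right) \left(71 + z\right)$)
$\frac{U{\left(-70,25 \right)}}{105 \left(-8\right)} + \frac{3200}{-3219} = \frac{-142 - -140 + 71 \cdot 25 + 25 \left(-70\right)}{105 \left(-8\right)} + \frac{3200}{-3219} = \frac{-142 + 140 + 1775 - 1750}{-840} + 3200 \left(- \frac{1}{3219}\right) = 23 \left(- \frac{1}{840}\right) - \frac{3200}{3219} = - \frac{23}{840} - \frac{3200}{3219} = - \frac{306893}{300440}$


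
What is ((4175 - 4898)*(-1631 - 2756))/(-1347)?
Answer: -1057267/449 ≈ -2354.7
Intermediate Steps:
((4175 - 4898)*(-1631 - 2756))/(-1347) = -723*(-4387)*(-1/1347) = 3171801*(-1/1347) = -1057267/449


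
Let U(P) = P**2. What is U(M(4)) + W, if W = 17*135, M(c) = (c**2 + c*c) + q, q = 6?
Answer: 3739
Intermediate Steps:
M(c) = 6 + 2*c**2 (M(c) = (c**2 + c*c) + 6 = (c**2 + c**2) + 6 = 2*c**2 + 6 = 6 + 2*c**2)
W = 2295
U(M(4)) + W = (6 + 2*4**2)**2 + 2295 = (6 + 2*16)**2 + 2295 = (6 + 32)**2 + 2295 = 38**2 + 2295 = 1444 + 2295 = 3739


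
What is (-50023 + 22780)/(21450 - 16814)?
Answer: -27243/4636 ≈ -5.8764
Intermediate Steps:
(-50023 + 22780)/(21450 - 16814) = -27243/4636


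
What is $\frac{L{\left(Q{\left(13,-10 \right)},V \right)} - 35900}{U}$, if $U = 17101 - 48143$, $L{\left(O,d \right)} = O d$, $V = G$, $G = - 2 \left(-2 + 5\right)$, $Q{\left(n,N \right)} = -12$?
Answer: $\frac{17914}{15521} \approx 1.1542$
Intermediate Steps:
$G = -6$ ($G = \left(-2\right) 3 = -6$)
$V = -6$
$U = -31042$ ($U = 17101 - 48143 = -31042$)
$\frac{L{\left(Q{\left(13,-10 \right)},V \right)} - 35900}{U} = \frac{\left(-12\right) \left(-6\right) - 35900}{-31042} = \left(72 - 35900\right) \left(- \frac{1}{31042}\right) = \left(-35828\right) \left(- \frac{1}{31042}\right) = \frac{17914}{15521}$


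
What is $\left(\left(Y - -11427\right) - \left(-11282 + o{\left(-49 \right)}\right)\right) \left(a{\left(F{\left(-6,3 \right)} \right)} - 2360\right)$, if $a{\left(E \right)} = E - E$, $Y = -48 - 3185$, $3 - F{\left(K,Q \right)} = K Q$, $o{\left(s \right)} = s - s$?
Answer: $-45963360$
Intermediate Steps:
$o{\left(s \right)} = 0$
$F{\left(K,Q \right)} = 3 - K Q$
$Y = -3233$ ($Y = -48 - 3185 = -3233$)
$a{\left(E \right)} = 0$
$\left(\left(Y - -11427\right) - \left(-11282 + o{\left(-49 \right)}\right)\right) \left(a{\left(F{\left(-6,3 \right)} \right)} - 2360\right) = \left(\left(-3233 - -11427\right) + \left(11282 - 0\right)\right) \left(0 - 2360\right) = \left(\left(-3233 + 11427\right) + \left(11282 + 0\right)\right) \left(-2360\right) = \left(8194 + 11282\right) \left(-2360\right) = 19476 \left(-2360\right) = -45963360$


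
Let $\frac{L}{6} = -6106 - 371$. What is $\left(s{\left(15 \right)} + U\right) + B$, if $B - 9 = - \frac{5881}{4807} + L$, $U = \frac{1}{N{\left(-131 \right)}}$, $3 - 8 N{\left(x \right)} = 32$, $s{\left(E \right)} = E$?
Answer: $- \frac{5414342719}{139403} \approx -38840.0$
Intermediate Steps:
$L = -38862$ ($L = 6 \left(-6106 - 371\right) = 6 \left(-6477\right) = -38862$)
$N{\left(x \right)} = - \frac{29}{8}$ ($N{\left(x \right)} = \frac{3}{8} - 4 = - \frac{29}{8}$)
$U = - \frac{8}{29}$ ($U = \frac{1}{- \frac{29}{8}} = - \frac{8}{29} \approx -0.27586$)
$B = - \frac{186772252}{4807}$ ($B = 9 - \left(38862 + \frac{5881}{4807}\right) = 9 - \frac{186815515}{4807} = - \frac{186772252}{4807} \approx -38854.0$)
$\left(s{\left(15 \right)} + U\right) + B = \left(15 - \frac{8}{29}\right) - \frac{186772252}{4807} = \frac{427}{29} - \frac{186772252}{4807} = - \frac{5414342719}{139403}$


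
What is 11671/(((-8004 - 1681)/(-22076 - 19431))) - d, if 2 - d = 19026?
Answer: 668675637/9685 ≈ 69042.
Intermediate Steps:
d = -19024 (d = 2 - 1*19026 = 2 - 19026 = -19024)
11671/(((-8004 - 1681)/(-22076 - 19431))) - d = 11671/(((-8004 - 1681)/(-22076 - 19431))) - 1*(-19024) = 11671/((-9685/(-41507))) + 19024 = 11671/((-9685*(-1/41507))) + 19024 = 11671/(9685/41507) + 19024 = 11671*(41507/9685) + 19024 = 484428197/9685 + 19024 = 668675637/9685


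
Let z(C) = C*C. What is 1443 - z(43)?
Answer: -406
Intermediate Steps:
z(C) = C²
1443 - z(43) = 1443 - 1*43² = 1443 - 1*1849 = 1443 - 1849 = -406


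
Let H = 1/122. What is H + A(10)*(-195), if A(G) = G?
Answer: -237899/122 ≈ -1950.0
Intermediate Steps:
H = 1/122 ≈ 0.0081967
H + A(10)*(-195) = 1/122 + 10*(-195) = 1/122 - 1950 = -237899/122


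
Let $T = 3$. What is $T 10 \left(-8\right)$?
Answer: $-240$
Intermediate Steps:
$T 10 \left(-8\right) = 3 \cdot 10 \left(-8\right) = 30 \left(-8\right) = -240$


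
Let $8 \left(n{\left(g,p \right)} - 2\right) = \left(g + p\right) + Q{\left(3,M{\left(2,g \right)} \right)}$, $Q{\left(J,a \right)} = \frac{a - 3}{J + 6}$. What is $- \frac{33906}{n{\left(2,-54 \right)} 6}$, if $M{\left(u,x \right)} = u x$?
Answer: $\frac{406872}{323} \approx 1259.7$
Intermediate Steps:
$Q{\left(J,a \right)} = \frac{-3 + a}{6 + J}$
$n{\left(g,p \right)} = \frac{47}{24} + \frac{p}{8} + \frac{11 g}{72}$ ($n{\left(g,p \right)} = 2 + \frac{\left(g + p\right) + \frac{-3 + 2 g}{6 + 3}}{8} = 2 + \frac{\left(g + p\right) + \frac{-3 + 2 g}{9}}{8} = 2 + \frac{\left(g + p\right) + \left(- \frac{1}{3} + \frac{2 g}{9}\right)}{8} = 2 + \frac{- \frac{1}{3} + p + \frac{11 g}{9}}{8} = 2 + \left(- \frac{1}{24} + \frac{p}{8} + \frac{11 g}{72}\right) = \frac{47}{24} + \frac{p}{8} + \frac{11 g}{72}$)
$- \frac{33906}{n{\left(2,-54 \right)} 6} = - \frac{33906}{\left(\frac{47}{24} + \frac{1}{8} \left(-54\right) + \frac{11}{72} \cdot 2\right) 6} = - \frac{33906}{\left(\frac{47}{24} - \frac{27}{4} + \frac{11}{36}\right) 6} = - \frac{33906}{\left(- \frac{323}{72}\right) 6} = - \frac{33906}{- \frac{323}{12}} = \left(-33906\right) \left(- \frac{12}{323}\right) = \frac{406872}{323}$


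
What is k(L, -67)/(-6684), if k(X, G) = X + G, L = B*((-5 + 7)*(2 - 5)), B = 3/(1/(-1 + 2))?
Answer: 85/6684 ≈ 0.012717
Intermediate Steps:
B = 3 (B = 3/(1/1) = 3/1 = 3*1 = 3)
L = -18 (L = 3*((-5 + 7)*(2 - 5)) = 3*(2*(-3)) = 3*(-6) = -18)
k(X, G) = G + X
k(L, -67)/(-6684) = (-67 - 18)/(-6684) = -85*(-1/6684) = 85/6684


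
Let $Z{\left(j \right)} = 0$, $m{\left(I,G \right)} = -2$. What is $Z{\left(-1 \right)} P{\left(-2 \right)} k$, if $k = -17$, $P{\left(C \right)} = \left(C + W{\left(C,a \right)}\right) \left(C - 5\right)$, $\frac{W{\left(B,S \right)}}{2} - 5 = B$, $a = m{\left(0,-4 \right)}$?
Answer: $0$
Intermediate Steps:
$a = -2$
$W{\left(B,S \right)} = 10 + 2 B$
$P{\left(C \right)} = \left(-5 + C\right) \left(10 + 3 C\right)$ ($P{\left(C \right)} = \left(C + \left(10 + 2 C\right)\right) \left(C - 5\right) = \left(10 + 3 C\right) \left(-5 + C\right) = \left(-5 + C\right) \left(10 + 3 C\right)$)
$Z{\left(-1 \right)} P{\left(-2 \right)} k = 0 \left(-50 - -10 + 3 \left(-2\right)^{2}\right) \left(-17\right) = 0 \left(-50 + 10 + 3 \cdot 4\right) \left(-17\right) = 0 \left(-50 + 10 + 12\right) \left(-17\right) = 0 \left(-28\right) \left(-17\right) = 0 \left(-17\right) = 0$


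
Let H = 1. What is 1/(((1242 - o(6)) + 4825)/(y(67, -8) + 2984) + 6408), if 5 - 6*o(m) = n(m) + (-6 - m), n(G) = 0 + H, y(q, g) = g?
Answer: 8928/57228817 ≈ 0.00015601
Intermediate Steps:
n(G) = 1 (n(G) = 0 + 1 = 1)
o(m) = 5/3 + m/6 (o(m) = 5/6 - (1 + (-6 - m))/6 = 5/6 - (-5 - m)/6 = 5/6 + (5/6 + m/6) = 5/3 + m/6)
1/(((1242 - o(6)) + 4825)/(y(67, -8) + 2984) + 6408) = 1/(((1242 - (5/3 + (1/6)*6)) + 4825)/(-8 + 2984) + 6408) = 1/(((1242 - (5/3 + 1)) + 4825)/2976 + 6408) = 1/(((1242 - 1*8/3) + 4825)*(1/2976) + 6408) = 1/(((1242 - 8/3) + 4825)*(1/2976) + 6408) = 1/((3718/3 + 4825)*(1/2976) + 6408) = 1/((18193/3)*(1/2976) + 6408) = 1/(18193/8928 + 6408) = 1/(57228817/8928) = 8928/57228817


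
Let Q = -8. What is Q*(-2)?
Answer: 16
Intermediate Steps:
Q*(-2) = -8*(-2) = 16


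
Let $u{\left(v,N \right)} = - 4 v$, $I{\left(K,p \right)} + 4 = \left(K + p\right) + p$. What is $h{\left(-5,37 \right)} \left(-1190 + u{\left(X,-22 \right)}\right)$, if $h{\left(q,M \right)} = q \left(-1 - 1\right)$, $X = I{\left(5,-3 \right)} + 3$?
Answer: $-11820$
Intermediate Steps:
$I{\left(K,p \right)} = -4 + K + 2 p$ ($I{\left(K,p \right)} = -4 + \left(\left(K + p\right) + p\right) = -4 + \left(K + 2 p\right) = -4 + K + 2 p$)
$X = -2$ ($X = \left(-4 + 5 + 2 \left(-3\right)\right) + 3 = \left(-4 + 5 - 6\right) + 3 = -5 + 3 = -2$)
$h{\left(q,M \right)} = - 2 q$ ($h{\left(q,M \right)} = q \left(-2\right) = - 2 q$)
$h{\left(-5,37 \right)} \left(-1190 + u{\left(X,-22 \right)}\right) = \left(-2\right) \left(-5\right) \left(-1190 - -8\right) = 10 \left(-1190 + 8\right) = 10 \left(-1182\right) = -11820$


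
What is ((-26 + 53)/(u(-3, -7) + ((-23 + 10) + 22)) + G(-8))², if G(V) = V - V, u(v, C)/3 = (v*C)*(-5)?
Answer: 9/1156 ≈ 0.0077855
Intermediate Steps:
u(v, C) = -15*C*v (u(v, C) = 3*((v*C)*(-5)) = 3*((C*v)*(-5)) = 3*(-5*C*v) = -15*C*v)
G(V) = 0
((-26 + 53)/(u(-3, -7) + ((-23 + 10) + 22)) + G(-8))² = ((-26 + 53)/(-15*(-7)*(-3) + ((-23 + 10) + 22)) + 0)² = (27/(-315 + (-13 + 22)) + 0)² = (27/(-315 + 9) + 0)² = (27/(-306) + 0)² = (27*(-1/306) + 0)² = (-3/34 + 0)² = (-3/34)² = 9/1156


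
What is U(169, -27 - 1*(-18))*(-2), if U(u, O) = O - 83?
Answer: 184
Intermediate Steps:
U(u, O) = -83 + O
U(169, -27 - 1*(-18))*(-2) = (-83 + (-27 - 1*(-18)))*(-2) = (-83 + (-27 + 18))*(-2) = (-83 - 9)*(-2) = -92*(-2) = 184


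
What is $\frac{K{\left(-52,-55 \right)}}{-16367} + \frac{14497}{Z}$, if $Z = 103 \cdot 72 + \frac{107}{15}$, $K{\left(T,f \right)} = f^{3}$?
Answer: $\frac{22084443110}{1822416349} \approx 12.118$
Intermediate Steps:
$Z = \frac{111347}{15}$ ($Z = 7416 + 107 \cdot \frac{1}{15} = 7416 + \frac{107}{15} = \frac{111347}{15} \approx 7423.1$)
$\frac{K{\left(-52,-55 \right)}}{-16367} + \frac{14497}{Z} = \frac{\left(-55\right)^{3}}{-16367} + \frac{14497}{\frac{111347}{15}} = \left(-166375\right) \left(- \frac{1}{16367}\right) + 14497 \cdot \frac{15}{111347} = \frac{166375}{16367} + \frac{217455}{111347} = \frac{22084443110}{1822416349}$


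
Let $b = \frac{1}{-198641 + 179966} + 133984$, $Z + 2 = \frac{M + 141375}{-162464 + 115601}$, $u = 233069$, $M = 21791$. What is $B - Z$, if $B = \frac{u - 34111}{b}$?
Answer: $\frac{816904007294458}{117258311638737} \approx 6.9667$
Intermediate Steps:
$Z = - \frac{256892}{46863}$ ($Z = -2 + \frac{21791 + 141375}{-162464 + 115601} = -2 + \frac{163166}{-46863} = -2 + 163166 \left(- \frac{1}{46863}\right) = -2 - \frac{163166}{46863} = - \frac{256892}{46863} \approx -5.4818$)
$b = \frac{2502151199}{18675}$ ($b = \frac{1}{-18675} + 133984 = - \frac{1}{18675} + 133984 = \frac{2502151199}{18675} \approx 1.3398 \cdot 10^{5}$)
$B = \frac{3715540650}{2502151199}$ ($B = \frac{233069 - 34111}{\frac{2502151199}{18675}} = 198958 \cdot \frac{18675}{2502151199} = \frac{3715540650}{2502151199} \approx 1.4849$)
$B - Z = \frac{3715540650}{2502151199} - - \frac{256892}{46863} = \frac{3715540650}{2502151199} + \frac{256892}{46863} = \frac{816904007294458}{117258311638737}$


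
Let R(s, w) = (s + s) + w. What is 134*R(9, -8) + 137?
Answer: 1477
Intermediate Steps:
R(s, w) = w + 2*s (R(s, w) = 2*s + w = w + 2*s)
134*R(9, -8) + 137 = 134*(-8 + 2*9) + 137 = 134*(-8 + 18) + 137 = 134*10 + 137 = 1340 + 137 = 1477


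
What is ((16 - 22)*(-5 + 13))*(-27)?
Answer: 1296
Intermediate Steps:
((16 - 22)*(-5 + 13))*(-27) = -6*8*(-27) = -48*(-27) = 1296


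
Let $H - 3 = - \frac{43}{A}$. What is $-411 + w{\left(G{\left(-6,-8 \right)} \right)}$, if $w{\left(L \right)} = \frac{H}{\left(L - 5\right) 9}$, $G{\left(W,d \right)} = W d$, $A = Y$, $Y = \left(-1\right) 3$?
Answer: $- \frac{477119}{1161} \approx -410.96$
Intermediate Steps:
$Y = -3$
$A = -3$
$H = \frac{52}{3}$ ($H = 3 - \frac{43}{-3} = 3 - - \frac{43}{3} = 3 + \frac{43}{3} = \frac{52}{3} \approx 17.333$)
$w{\left(L \right)} = \frac{52}{3 \left(-45 + 9 L\right)}$ ($w{\left(L \right)} = \frac{52}{3 \left(L - 5\right) 9} = \frac{52}{3 \left(-5 + L\right) 9} = \frac{52}{3 \left(-45 + 9 L\right)}$)
$-411 + w{\left(G{\left(-6,-8 \right)} \right)} = -411 + \frac{52}{27 \left(-5 - -48\right)} = -411 + \frac{52}{27 \left(-5 + 48\right)} = -411 + \frac{52}{27 \cdot 43} = -411 + \frac{52}{27} \cdot \frac{1}{43} = -411 + \frac{52}{1161} = - \frac{477119}{1161}$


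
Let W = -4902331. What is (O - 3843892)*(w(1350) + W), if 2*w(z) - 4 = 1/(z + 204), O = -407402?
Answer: 10795763284701519/518 ≈ 2.0841e+13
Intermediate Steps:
w(z) = 2 + 1/(2*(204 + z)) (w(z) = 2 + 1/(2*(z + 204)) = 2 + 1/(2*(204 + z)))
(O - 3843892)*(w(1350) + W) = (-407402 - 3843892)*((817 + 4*1350)/(2*(204 + 1350)) - 4902331) = -4251294*((1/2)*(817 + 5400)/1554 - 4902331) = -4251294*((1/2)*(1/1554)*6217 - 4902331) = -4251294*(6217/3108 - 4902331) = -4251294*(-15236438531/3108) = 10795763284701519/518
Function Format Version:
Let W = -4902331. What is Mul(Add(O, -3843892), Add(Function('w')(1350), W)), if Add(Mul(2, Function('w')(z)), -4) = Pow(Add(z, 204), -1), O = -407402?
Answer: Rational(10795763284701519, 518) ≈ 2.0841e+13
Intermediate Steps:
Function('w')(z) = Add(2, Mul(Rational(1, 2), Pow(Add(204, z), -1))) (Function('w')(z) = Add(2, Mul(Rational(1, 2), Pow(Add(z, 204), -1))) = Add(2, Mul(Rational(1, 2), Pow(Add(204, z), -1))))
Mul(Add(O, -3843892), Add(Function('w')(1350), W)) = Mul(Add(-407402, -3843892), Add(Mul(Rational(1, 2), Pow(Add(204, 1350), -1), Add(817, Mul(4, 1350))), -4902331)) = Mul(-4251294, Add(Mul(Rational(1, 2), Pow(1554, -1), Add(817, 5400)), -4902331)) = Mul(-4251294, Add(Mul(Rational(1, 2), Rational(1, 1554), 6217), -4902331)) = Mul(-4251294, Add(Rational(6217, 3108), -4902331)) = Mul(-4251294, Rational(-15236438531, 3108)) = Rational(10795763284701519, 518)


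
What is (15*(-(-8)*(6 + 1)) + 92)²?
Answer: 868624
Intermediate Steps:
(15*(-(-8)*(6 + 1)) + 92)² = (15*(-(-8)*7) + 92)² = (15*(-4*(-14)) + 92)² = (15*56 + 92)² = (840 + 92)² = 932² = 868624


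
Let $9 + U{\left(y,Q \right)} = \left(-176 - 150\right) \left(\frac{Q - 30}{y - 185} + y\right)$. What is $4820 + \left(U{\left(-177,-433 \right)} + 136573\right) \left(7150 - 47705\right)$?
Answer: $- \frac{1422939313315}{181} \approx -7.8615 \cdot 10^{9}$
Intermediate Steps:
$U{\left(y,Q \right)} = -9 - 326 y - \frac{326 \left(-30 + Q\right)}{-185 + y}$ ($U{\left(y,Q \right)} = -9 + \left(-176 - 150\right) \left(\frac{Q - 30}{y - 185} + y\right) = -9 - 326 \left(\frac{-30 + Q}{-185 + y} + y\right) = -9 - 326 \left(y + \frac{-30 + Q}{-185 + y}\right) = -9 - \left(326 y + \frac{326 \left(-30 + Q\right)}{-185 + y}\right) = -9 - 326 y - \frac{326 \left(-30 + Q\right)}{-185 + y}$)
$4820 + \left(U{\left(-177,-433 \right)} + 136573\right) \left(7150 - 47705\right) = 4820 + \left(\frac{11445 - -141158 - 326 \left(-177\right)^{2} + 60301 \left(-177\right)}{-185 - 177} + 136573\right) \left(7150 - 47705\right) = 4820 + \left(\frac{11445 + 141158 - 10213254 - 10673277}{-362} + 136573\right) \left(-40555\right) = 4820 + \left(- \frac{11445 + 141158 - 10213254 - 10673277}{362} + 136573\right) \left(-40555\right) = 4820 + \left(\left(- \frac{1}{362}\right) \left(-20733928\right) + 136573\right) \left(-40555\right) = 4820 + \left(\frac{10366964}{181} + 136573\right) \left(-40555\right) = 4820 + \frac{35086677}{181} \left(-40555\right) = 4820 - \frac{1422940185735}{181} = - \frac{1422939313315}{181}$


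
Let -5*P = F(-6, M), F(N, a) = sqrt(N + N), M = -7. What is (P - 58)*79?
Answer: -4582 - 158*I*sqrt(3)/5 ≈ -4582.0 - 54.733*I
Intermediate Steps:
F(N, a) = sqrt(2)*sqrt(N) (F(N, a) = sqrt(2*N) = sqrt(2)*sqrt(N))
P = -2*I*sqrt(3)/5 (P = -sqrt(2)*sqrt(-6)/5 = -sqrt(2)*I*sqrt(6)/5 = -2*I*sqrt(3)/5 ≈ -0.69282*I)
(P - 58)*79 = (-2*I*sqrt(3)/5 - 58)*79 = (-58 - 2*I*sqrt(3)/5)*79 = -4582 - 158*I*sqrt(3)/5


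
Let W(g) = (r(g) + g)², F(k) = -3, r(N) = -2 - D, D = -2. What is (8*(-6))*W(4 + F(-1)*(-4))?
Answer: -12288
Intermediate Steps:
r(N) = 0 (r(N) = -2 - 1*(-2) = -2 + 2 = 0)
W(g) = g² (W(g) = (0 + g)² = g²)
(8*(-6))*W(4 + F(-1)*(-4)) = (8*(-6))*(4 - 3*(-4))² = -48*(4 + 12)² = -48*16² = -48*256 = -12288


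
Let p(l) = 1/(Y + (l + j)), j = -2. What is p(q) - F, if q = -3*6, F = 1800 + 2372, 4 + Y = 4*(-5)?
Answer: -183569/44 ≈ -4172.0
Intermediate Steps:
Y = -24 (Y = -4 + 4*(-5) = -4 - 20 = -24)
F = 4172
q = -18
p(l) = 1/(-26 + l) (p(l) = 1/(-24 + (l - 2)) = 1/(-24 + (-2 + l)) = 1/(-26 + l))
p(q) - F = 1/(-26 - 18) - 1*4172 = 1/(-44) - 4172 = -1/44 - 4172 = -183569/44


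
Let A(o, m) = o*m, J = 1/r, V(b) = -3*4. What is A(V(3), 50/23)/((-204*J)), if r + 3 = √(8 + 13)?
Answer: -150/391 + 50*√21/391 ≈ 0.20238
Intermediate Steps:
r = -3 + √21 (r = -3 + √(8 + 13) = -3 + √21 ≈ 1.5826)
V(b) = -12
J = 1/(-3 + √21) ≈ 0.63188
A(o, m) = m*o
A(V(3), 50/23)/((-204*J)) = ((50/23)*(-12))/((-204*(¼ + √21/12))) = ((50*(1/23))*(-12))/(-51 - 17*√21) = ((50/23)*(-12))/(-51 - 17*√21) = -600/(23*(-51 - 17*√21))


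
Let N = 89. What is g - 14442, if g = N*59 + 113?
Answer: -9078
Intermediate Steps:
g = 5364 (g = 89*59 + 113 = 5251 + 113 = 5364)
g - 14442 = 5364 - 14442 = -9078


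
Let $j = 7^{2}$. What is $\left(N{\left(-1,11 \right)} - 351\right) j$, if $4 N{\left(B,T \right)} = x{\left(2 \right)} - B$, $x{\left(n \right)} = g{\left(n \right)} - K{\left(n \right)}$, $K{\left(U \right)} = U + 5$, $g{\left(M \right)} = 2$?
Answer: $-17248$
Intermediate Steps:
$K{\left(U \right)} = 5 + U$
$j = 49$
$x{\left(n \right)} = -3 - n$ ($x{\left(n \right)} = 2 - \left(5 + n\right) = -3 - n$)
$N{\left(B,T \right)} = - \frac{5}{4} - \frac{B}{4}$ ($N{\left(B,T \right)} = \frac{\left(-3 - 2\right) - B}{4} = \frac{-5 - B}{4} = - \frac{5}{4} - \frac{B}{4}$)
$\left(N{\left(-1,11 \right)} - 351\right) j = \left(\left(- \frac{5}{4} - - \frac{1}{4}\right) - 351\right) 49 = \left(\left(- \frac{5}{4} + \frac{1}{4}\right) - 351\right) 49 = \left(-1 - 351\right) 49 = \left(-352\right) 49 = -17248$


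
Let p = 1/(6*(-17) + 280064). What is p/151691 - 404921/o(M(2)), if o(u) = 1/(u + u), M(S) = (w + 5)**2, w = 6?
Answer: -4161448922083864443/42467715742 ≈ -9.7991e+7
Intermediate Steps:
M(S) = 121 (M(S) = (6 + 5)**2 = 11**2 = 121)
o(u) = 1/(2*u)
p = 1/279962 (p = 1/(-102 + 280064) = 1/279962 ≈ 3.5719e-6)
p/151691 - 404921/o(M(2)) = (1/279962)/151691 - 404921/((1/2)/121) = (1/279962)*(1/151691) - 404921/((1/2)*(1/121)) = 1/42467715742 - 404921/1/242 = 1/42467715742 - 404921*242 = 1/42467715742 - 97990882 = -4161448922083864443/42467715742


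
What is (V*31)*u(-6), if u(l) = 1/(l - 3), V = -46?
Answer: 1426/9 ≈ 158.44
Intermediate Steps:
u(l) = 1/(-3 + l)
(V*31)*u(-6) = (-46*31)/(-3 - 6) = -1426/(-9) = -1426*(-⅑) = 1426/9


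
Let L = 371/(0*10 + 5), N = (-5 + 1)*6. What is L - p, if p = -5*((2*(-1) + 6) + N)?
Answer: -129/5 ≈ -25.800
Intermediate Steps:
N = -24 (N = -4*6 = -24)
p = 100 (p = -5*((2*(-1) + 6) - 24) = -5*((-2 + 6) - 24) = -5*(4 - 24) = -5*(-20) = 100)
L = 371/5 (L = 371/(0 + 5) = 371/5 ≈ 74.200)
L - p = 371/5 - 1*100 = 371/5 - 100 = -129/5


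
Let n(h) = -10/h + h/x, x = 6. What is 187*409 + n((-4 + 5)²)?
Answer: 458839/6 ≈ 76473.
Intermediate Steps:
n(h) = -10/h + h/6
187*409 + n((-4 + 5)²) = 187*409 + (-10/(-4 + 5)² + (-4 + 5)²/6) = 76483 + (-10/(1²) + (⅙)*1²) = 76483 + (-10/1 + (⅙)*1) = 76483 + (-10*1 + ⅙) = 76483 + (-10 + ⅙) = 76483 - 59/6 = 458839/6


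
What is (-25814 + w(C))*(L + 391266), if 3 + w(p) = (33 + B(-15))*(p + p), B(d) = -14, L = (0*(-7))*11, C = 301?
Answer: -5626013814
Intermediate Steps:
L = 0 (L = 0*11 = 0)
w(p) = -3 + 38*p (w(p) = -3 + (33 - 14)*(p + p) = -3 + 19*(2*p) = -3 + 38*p)
(-25814 + w(C))*(L + 391266) = (-25814 + (-3 + 38*301))*(0 + 391266) = (-25814 + (-3 + 11438))*391266 = (-25814 + 11435)*391266 = -14379*391266 = -5626013814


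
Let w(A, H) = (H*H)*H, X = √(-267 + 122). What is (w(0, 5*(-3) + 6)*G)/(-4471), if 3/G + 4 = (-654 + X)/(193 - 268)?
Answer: 58064850/560936131 + 164025*I*√145/560936131 ≈ 0.10351 + 0.0035211*I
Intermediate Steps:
X = I*√145 (X = √(-145) = I*√145 ≈ 12.042*I)
w(A, H) = H³ (w(A, H) = H²*H = H³)
G = 3/(118/25 - I*√145/75) (G = 3/(-4 + (-654 + I*√145)/(193 - 268)) = 3/(-4 + (-654 + I*√145)/(-75)) = 3/(-4 + (-654 + I*√145)*(-1/75)) = 3/(-4 + (218/25 - I*√145/75)) = 3/(118/25 - I*√145/75) ≈ 0.63486 + 0.021595*I)
(w(0, 5*(-3) + 6)*G)/(-4471) = ((5*(-3) + 6)³*(79650/125461 + 225*I*√145/125461))/(-4471) = ((-15 + 6)³*(79650/125461 + 225*I*√145/125461))*(-1/4471) = ((-9)³*(79650/125461 + 225*I*√145/125461))*(-1/4471) = -729*(79650/125461 + 225*I*√145/125461)*(-1/4471) = (-58064850/125461 - 164025*I*√145/125461)*(-1/4471) = 58064850/560936131 + 164025*I*√145/560936131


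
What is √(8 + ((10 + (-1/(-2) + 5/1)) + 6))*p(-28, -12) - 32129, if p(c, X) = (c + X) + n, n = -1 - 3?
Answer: -32129 - 22*√118 ≈ -32368.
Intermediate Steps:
n = -4
p(c, X) = -4 + X + c (p(c, X) = (c + X) - 4 = (X + c) - 4 = -4 + X + c)
√(8 + ((10 + (-1/(-2) + 5/1)) + 6))*p(-28, -12) - 32129 = √(8 + ((10 + (-1/(-2) + 5/1)) + 6))*(-4 - 12 - 28) - 32129 = √(8 + ((10 + (-1*(-½) + 5*1)) + 6))*(-44) - 32129 = √(8 + ((10 + (½ + 5)) + 6))*(-44) - 32129 = √(8 + ((10 + 11/2) + 6))*(-44) - 32129 = √(8 + (31/2 + 6))*(-44) - 32129 = √(8 + 43/2)*(-44) - 32129 = √(59/2)*(-44) - 32129 = (√118/2)*(-44) - 32129 = -22*√118 - 32129 = -32129 - 22*√118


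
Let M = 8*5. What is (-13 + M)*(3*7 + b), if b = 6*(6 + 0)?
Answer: 1539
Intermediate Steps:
b = 36 (b = 6*6 = 36)
M = 40
(-13 + M)*(3*7 + b) = (-13 + 40)*(3*7 + 36) = 27*(21 + 36) = 27*57 = 1539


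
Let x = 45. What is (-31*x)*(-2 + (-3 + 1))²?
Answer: -22320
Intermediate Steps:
(-31*x)*(-2 + (-3 + 1))² = (-31*45)*(-2 + (-3 + 1))² = -1395*(-2 - 2)² = -1395*(-4)² = -1395*16 = -22320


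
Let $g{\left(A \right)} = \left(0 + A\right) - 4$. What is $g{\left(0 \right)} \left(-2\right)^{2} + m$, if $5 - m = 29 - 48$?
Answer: $8$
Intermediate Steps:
$g{\left(A \right)} = -4 + A$ ($g{\left(A \right)} = A - 4 = -4 + A$)
$m = 24$ ($m = 5 - \left(29 - 48\right) = 5 - -19 = 5 + 19 = 24$)
$g{\left(0 \right)} \left(-2\right)^{2} + m = \left(-4 + 0\right) \left(-2\right)^{2} + 24 = \left(-4\right) 4 + 24 = -16 + 24 = 8$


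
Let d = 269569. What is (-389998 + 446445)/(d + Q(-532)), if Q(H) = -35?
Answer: 56447/269534 ≈ 0.20942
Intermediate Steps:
(-389998 + 446445)/(d + Q(-532)) = (-389998 + 446445)/(269569 - 35) = 56447/269534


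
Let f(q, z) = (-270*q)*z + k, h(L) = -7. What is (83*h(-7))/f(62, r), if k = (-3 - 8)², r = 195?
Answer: 581/3264179 ≈ 0.00017799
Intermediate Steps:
k = 121 (k = (-11)² = 121)
f(q, z) = 121 - 270*q*z (f(q, z) = (-270*q)*z + 121 = -270*q*z + 121 = 121 - 270*q*z)
(83*h(-7))/f(62, r) = (83*(-7))/(121 - 270*62*195) = -581/(121 - 3264300) = -581/(-3264179) = -581*(-1/3264179) = 581/3264179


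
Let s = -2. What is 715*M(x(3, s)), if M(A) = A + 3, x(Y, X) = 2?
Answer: 3575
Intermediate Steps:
M(A) = 3 + A
715*M(x(3, s)) = 715*(3 + 2) = 715*5 = 3575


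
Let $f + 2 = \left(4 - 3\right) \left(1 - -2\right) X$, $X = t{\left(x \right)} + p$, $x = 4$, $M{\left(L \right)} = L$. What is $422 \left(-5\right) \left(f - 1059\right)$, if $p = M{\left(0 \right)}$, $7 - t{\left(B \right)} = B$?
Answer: $2219720$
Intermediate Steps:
$t{\left(B \right)} = 7 - B$
$p = 0$
$X = 3$ ($X = \left(7 - 4\right) + 0 = 3 + 0 = 3$)
$f = 7$ ($f = -2 + \left(4 - 3\right) \left(1 - -2\right) 3 = -2 + \left(4 - 3\right) \left(1 + 2\right) 3 = -2 + 1 \cdot 3 \cdot 3 = -2 + 3 \cdot 3 = -2 + 9 = 7$)
$422 \left(-5\right) \left(f - 1059\right) = 422 \left(-5\right) \left(7 - 1059\right) = \left(-2110\right) \left(-1052\right) = 2219720$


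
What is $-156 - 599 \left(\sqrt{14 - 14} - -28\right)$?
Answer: $-16928$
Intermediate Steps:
$-156 - 599 \left(\sqrt{14 - 14} - -28\right) = -156 - 599 \left(\sqrt{0} + 28\right) = -156 - 599 \left(0 + 28\right) = -156 - 16772 = -16928$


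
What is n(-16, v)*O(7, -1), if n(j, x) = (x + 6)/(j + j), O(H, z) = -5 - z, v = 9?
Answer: 15/8 ≈ 1.8750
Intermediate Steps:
n(j, x) = (6 + x)/(2*j) (n(j, x) = (6 + x)/((2*j)) = (6 + x)*(1/(2*j)) = (6 + x)/(2*j))
n(-16, v)*O(7, -1) = ((½)*(6 + 9)/(-16))*(-5 - 1*(-1)) = ((½)*(-1/16)*15)*(-5 + 1) = -15/32*(-4) = 15/8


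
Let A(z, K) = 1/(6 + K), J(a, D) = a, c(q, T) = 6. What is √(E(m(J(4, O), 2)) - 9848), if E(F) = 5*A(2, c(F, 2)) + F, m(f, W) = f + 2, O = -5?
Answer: I*√354297/6 ≈ 99.205*I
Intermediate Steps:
m(f, W) = 2 + f
E(F) = 5/12 + F (E(F) = 5/(6 + 6) + F = 5/12 + F)
√(E(m(J(4, O), 2)) - 9848) = √((5/12 + (2 + 4)) - 9848) = √((5/12 + 6) - 9848) = √(77/12 - 9848) = √(-118099/12) = I*√354297/6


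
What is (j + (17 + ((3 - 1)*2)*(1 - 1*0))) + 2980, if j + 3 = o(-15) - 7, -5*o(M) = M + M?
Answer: 2997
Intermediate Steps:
o(M) = -2*M/5 (o(M) = -(M + M)/5 = -2*M/5)
j = -4 (j = -3 + (-⅖*(-15) - 7) = -3 + (6 - 7) = -3 - 1 = -4)
(j + (17 + ((3 - 1)*2)*(1 - 1*0))) + 2980 = (-4 + (17 + ((3 - 1)*2)*(1 - 1*0))) + 2980 = (-4 + (17 + (2*2)*(1 + 0))) + 2980 = (-4 + (17 + 4*1)) + 2980 = (-4 + (17 + 4)) + 2980 = (-4 + 21) + 2980 = 17 + 2980 = 2997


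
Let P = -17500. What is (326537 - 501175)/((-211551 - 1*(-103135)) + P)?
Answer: 87319/62958 ≈ 1.3869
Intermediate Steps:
(326537 - 501175)/((-211551 - 1*(-103135)) + P) = (326537 - 501175)/((-211551 - 1*(-103135)) - 17500) = -174638/((-211551 + 103135) - 17500) = -174638/(-108416 - 17500) = -174638/(-125916) = -174638*(-1/125916) = 87319/62958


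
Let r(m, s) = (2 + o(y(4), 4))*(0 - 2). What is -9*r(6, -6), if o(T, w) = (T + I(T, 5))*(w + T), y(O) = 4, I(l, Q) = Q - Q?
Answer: 612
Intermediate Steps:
I(l, Q) = 0
o(T, w) = T*(T + w) (o(T, w) = (T + 0)*(w + T) = T*(T + w))
r(m, s) = -68 (r(m, s) = (2 + 4*(4 + 4))*(0 - 2) = (2 + 4*8)*(-2) = (2 + 32)*(-2) = 34*(-2) = -68)
-9*r(6, -6) = -9*(-68) = 612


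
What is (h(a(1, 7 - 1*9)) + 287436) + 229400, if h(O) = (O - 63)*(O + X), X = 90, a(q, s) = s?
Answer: 511116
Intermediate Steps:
h(O) = (-63 + O)*(90 + O) (h(O) = (O - 63)*(O + 90) = (-63 + O)*(90 + O))
(h(a(1, 7 - 1*9)) + 287436) + 229400 = ((-5670 + (7 - 1*9)**2 + 27*(7 - 1*9)) + 287436) + 229400 = ((-5670 + (7 - 9)**2 + 27*(7 - 9)) + 287436) + 229400 = ((-5670 + (-2)**2 + 27*(-2)) + 287436) + 229400 = ((-5670 + 4 - 54) + 287436) + 229400 = (-5720 + 287436) + 229400 = 281716 + 229400 = 511116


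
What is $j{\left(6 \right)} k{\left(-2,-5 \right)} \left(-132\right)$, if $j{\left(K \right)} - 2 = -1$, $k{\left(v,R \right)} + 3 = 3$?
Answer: $0$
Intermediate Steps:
$k{\left(v,R \right)} = 0$ ($k{\left(v,R \right)} = -3 + 3 = 0$)
$j{\left(K \right)} = 1$ ($j{\left(K \right)} = 2 - 1 = 1$)
$j{\left(6 \right)} k{\left(-2,-5 \right)} \left(-132\right) = 1 \cdot 0 \left(-132\right) = 1 \cdot 0 = 0$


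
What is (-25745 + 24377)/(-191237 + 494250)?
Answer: -1368/303013 ≈ -0.0045147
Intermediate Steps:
(-25745 + 24377)/(-191237 + 494250) = -1368/303013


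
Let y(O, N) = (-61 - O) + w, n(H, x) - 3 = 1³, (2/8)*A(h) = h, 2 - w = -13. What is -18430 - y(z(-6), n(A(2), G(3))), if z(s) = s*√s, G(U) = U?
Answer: -18384 - 6*I*√6 ≈ -18384.0 - 14.697*I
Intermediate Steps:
w = 15 (w = 2 - 1*(-13) = 2 + 13 = 15)
A(h) = 4*h
z(s) = s^(3/2)
n(H, x) = 4 (n(H, x) = 3 + 1³ = 3 + 1 = 4)
y(O, N) = -46 - O (y(O, N) = (-61 - O) + 15 = -46 - O)
-18430 - y(z(-6), n(A(2), G(3))) = -18430 - (-46 - (-6)^(3/2)) = -18430 - (-46 - (-6)*I*√6) = -18430 - (-46 + 6*I*√6) = -18430 + (46 - 6*I*√6) = -18384 - 6*I*√6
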